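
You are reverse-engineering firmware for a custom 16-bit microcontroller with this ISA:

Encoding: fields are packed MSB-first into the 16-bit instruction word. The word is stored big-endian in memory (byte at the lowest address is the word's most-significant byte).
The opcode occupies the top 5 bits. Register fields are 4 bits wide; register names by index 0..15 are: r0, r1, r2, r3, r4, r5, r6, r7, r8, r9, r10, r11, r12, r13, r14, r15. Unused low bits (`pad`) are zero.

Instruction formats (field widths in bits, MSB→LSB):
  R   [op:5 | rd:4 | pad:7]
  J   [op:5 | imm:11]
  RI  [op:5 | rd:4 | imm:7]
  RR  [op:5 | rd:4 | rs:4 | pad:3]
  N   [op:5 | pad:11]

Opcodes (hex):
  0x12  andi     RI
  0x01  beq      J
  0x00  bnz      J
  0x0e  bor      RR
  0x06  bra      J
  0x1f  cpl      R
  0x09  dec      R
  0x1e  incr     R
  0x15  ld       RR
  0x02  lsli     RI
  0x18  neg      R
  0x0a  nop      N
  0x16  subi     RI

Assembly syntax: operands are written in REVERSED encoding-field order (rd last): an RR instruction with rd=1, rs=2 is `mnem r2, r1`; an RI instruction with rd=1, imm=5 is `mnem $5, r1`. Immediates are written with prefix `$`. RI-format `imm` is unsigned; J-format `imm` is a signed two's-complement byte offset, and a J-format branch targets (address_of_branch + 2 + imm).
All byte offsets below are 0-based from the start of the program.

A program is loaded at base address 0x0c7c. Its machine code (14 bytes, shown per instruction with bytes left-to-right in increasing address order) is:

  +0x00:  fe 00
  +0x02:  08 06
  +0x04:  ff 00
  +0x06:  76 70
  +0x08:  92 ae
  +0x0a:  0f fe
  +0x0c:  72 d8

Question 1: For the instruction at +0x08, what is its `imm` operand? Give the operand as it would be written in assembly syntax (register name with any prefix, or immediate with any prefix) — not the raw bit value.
off 0x08: read 92 ae as big → 0x92ae
  opcode bits[15:11]=0x12: andi/RI
  rd@[10:7]=0x5 ⇒ r5
  imm@[6:0]=0x2e ⇒ $46

$46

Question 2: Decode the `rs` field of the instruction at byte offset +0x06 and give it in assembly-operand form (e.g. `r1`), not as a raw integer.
+0x06: 76 70 ⇒ word 0x7670 (big)
  top 5b → 0xe → bor [RR]
  [10:7] rd=12 = r12
  [6:3] rs=14 = r14

r14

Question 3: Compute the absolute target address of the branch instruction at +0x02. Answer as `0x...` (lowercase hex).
0x0c86

+0x02: 08 06 ⇒ word 0x0806 (big)
  top 5b → 0x1 → beq [J]
  imm@[10:0]=0x6 ⇒ $6
  target = base 0x0c7c + off 0x02 + 2 + imm 6 = 0x0c86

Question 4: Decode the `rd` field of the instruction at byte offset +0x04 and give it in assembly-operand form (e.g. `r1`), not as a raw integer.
off 0x04: read ff 00 as big → 0xff00
  opcode bits[15:11]=0x1f: cpl/R
  rd: (w>>7)&0xf=0xe → r14

r14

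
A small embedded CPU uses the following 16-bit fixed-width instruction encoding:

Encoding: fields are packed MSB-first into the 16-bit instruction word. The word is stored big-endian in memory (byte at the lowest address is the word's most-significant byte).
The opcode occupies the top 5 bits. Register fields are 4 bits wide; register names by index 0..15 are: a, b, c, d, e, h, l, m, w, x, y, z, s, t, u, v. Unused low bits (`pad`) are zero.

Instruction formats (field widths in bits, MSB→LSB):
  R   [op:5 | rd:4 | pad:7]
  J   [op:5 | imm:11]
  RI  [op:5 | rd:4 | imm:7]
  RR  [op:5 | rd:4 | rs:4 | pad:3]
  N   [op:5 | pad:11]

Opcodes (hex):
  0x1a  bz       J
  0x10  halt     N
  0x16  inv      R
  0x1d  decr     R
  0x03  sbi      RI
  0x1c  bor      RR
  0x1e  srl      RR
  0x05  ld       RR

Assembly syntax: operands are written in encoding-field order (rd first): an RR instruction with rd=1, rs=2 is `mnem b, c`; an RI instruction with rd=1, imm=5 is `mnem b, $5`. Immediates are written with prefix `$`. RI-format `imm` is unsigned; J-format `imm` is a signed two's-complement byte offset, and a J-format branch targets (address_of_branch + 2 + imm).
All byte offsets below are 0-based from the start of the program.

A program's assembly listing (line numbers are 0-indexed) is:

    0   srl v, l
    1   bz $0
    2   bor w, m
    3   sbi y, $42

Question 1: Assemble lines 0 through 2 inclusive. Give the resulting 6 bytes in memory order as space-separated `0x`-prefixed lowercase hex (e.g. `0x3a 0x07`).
L0: srl op=0x1e:5|rd=15:4|rs=6:4|pad=0:3 ⇒ 0xf7b0 ⇒ big f7 b0
L1: bz op=0x1a:5|imm=0:11 ⇒ 0xd000 ⇒ big d0 00
L2: bor op=0x1c:5|rd=8:4|rs=7:4|pad=0:3 ⇒ 0xe438 ⇒ big e4 38

0xf7 0xb0 0xd0 0x00 0xe4 0x38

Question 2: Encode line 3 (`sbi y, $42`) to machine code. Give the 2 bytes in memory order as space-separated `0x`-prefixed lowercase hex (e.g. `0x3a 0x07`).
0x1d 0x2a

3. sbi fields op=0x3:5|rd=10:4|imm=42:7 → word 1d2ah → 1d 2a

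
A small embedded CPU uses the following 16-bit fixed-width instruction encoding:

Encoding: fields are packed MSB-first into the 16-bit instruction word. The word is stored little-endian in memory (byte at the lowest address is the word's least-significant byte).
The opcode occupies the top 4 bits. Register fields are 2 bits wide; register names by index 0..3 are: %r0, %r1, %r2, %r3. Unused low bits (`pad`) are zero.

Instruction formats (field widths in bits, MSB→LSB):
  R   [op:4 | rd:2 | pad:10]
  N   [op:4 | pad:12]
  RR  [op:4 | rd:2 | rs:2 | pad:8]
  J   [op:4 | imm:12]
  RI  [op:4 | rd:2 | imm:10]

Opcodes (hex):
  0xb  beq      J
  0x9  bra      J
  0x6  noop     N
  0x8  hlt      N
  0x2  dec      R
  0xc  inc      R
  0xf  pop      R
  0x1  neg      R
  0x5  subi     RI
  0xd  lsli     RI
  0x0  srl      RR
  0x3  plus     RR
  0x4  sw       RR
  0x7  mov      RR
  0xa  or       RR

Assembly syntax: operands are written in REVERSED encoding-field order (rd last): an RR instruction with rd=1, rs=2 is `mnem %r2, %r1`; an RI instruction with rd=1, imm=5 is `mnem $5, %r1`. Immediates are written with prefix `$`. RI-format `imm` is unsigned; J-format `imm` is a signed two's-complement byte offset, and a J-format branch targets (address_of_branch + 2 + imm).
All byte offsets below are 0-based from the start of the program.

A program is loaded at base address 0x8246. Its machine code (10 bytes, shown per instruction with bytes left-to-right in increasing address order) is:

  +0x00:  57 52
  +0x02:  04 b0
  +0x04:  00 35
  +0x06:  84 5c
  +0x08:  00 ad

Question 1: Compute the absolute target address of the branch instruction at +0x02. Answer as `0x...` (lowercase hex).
@+02  little-endian(04 b0) = 0xb004
  opcode bits[15:12]=0xb: beq/J
  imm@[11:0]=0x4 ⇒ $4
  target = base 0x8246 + off 0x02 + 2 + imm 4 = 0x824e

0x824e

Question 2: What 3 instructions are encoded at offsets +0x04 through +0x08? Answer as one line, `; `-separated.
+0x04: 00 35 ⇒ word 0x3500 (little)
  opcode bits[15:12]=0x3: plus/RR
  rd@[11:10]=0x1 ⇒ %r1
  rs@[9:8]=0x1 ⇒ %r1
+0x06: 84 5c ⇒ word 0x5c84 (little)
  opcode bits[15:12]=0x5: subi/RI
  rd@[11:10]=0x3 ⇒ %r3
  imm@[9:0]=0x84 ⇒ $132
+0x08: 00 ad ⇒ word 0xad00 (little)
  opcode bits[15:12]=0xa: or/RR
  rd@[11:10]=0x3 ⇒ %r3
  rs@[9:8]=0x1 ⇒ %r1

plus %r1, %r1; subi $132, %r3; or %r1, %r3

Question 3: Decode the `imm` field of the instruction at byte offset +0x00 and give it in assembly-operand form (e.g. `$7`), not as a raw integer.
$599

off 0x00: read 57 52 as little → 0x5257
  opcode bits[15:12]=0x5: subi/RI
  rd@[11:10]=0x0 ⇒ %r0
  imm@[9:0]=0x257 ⇒ $599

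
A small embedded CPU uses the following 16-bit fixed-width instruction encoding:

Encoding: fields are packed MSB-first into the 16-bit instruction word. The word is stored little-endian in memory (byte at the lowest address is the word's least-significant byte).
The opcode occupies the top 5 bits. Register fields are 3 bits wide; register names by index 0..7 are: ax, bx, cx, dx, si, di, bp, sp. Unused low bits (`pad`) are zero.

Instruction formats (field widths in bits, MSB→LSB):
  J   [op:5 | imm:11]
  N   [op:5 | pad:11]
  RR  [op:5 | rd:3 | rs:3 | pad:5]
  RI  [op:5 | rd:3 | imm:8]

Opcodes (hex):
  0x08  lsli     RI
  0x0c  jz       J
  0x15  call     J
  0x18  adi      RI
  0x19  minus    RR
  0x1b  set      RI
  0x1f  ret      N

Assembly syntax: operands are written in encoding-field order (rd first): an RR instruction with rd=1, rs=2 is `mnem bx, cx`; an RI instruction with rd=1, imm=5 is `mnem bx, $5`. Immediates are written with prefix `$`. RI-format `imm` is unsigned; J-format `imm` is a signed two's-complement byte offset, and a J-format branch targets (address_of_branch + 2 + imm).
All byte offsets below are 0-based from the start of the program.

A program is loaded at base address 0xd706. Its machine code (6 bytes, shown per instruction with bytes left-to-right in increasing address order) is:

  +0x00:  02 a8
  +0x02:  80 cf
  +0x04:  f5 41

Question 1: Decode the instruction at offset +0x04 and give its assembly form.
lsli bx, $245

@+04  little-endian(f5 41) = 0x41f5
  op=0x41f5>>11=0x8 ⇒ lsli (RI)
  [10:8] rd=1 = bx
  [7:0] imm=245 = $245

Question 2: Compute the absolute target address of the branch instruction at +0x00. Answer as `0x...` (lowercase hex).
off 0x00: read 02 a8 as little → 0xa802
  top 5b → 0x15 → call [J]
  imm: (w>>0)&0x7ff=0x2 → $2
  target = base 0xd706 + off 0x00 + 2 + imm 2 = 0xd70a

0xd70a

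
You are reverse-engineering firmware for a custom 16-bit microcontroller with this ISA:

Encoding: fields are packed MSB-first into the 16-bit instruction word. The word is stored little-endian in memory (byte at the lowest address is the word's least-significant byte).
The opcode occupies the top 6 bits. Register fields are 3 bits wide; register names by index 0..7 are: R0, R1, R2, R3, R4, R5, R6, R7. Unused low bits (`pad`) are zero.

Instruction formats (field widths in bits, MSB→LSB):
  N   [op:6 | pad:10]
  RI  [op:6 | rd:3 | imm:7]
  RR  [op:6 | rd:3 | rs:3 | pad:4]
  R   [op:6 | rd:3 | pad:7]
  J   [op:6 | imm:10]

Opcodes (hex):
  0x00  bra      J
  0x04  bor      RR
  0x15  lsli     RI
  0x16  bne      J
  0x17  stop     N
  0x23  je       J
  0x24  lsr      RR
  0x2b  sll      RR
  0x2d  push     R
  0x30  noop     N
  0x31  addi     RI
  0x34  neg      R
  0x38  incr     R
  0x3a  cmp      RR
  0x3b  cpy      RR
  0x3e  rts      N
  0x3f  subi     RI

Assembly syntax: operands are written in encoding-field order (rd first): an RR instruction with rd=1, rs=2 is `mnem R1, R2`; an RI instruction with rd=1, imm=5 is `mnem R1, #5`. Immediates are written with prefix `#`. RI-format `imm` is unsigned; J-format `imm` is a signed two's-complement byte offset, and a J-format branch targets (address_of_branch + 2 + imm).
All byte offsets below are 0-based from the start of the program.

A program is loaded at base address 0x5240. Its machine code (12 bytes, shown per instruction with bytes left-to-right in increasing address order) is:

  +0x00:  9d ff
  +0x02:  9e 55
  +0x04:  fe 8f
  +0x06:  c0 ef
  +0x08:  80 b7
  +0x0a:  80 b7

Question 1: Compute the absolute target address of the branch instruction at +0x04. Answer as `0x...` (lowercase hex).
0x5244

off 0x04: read fe 8f as little → 0x8ffe
  op=0x8ffe>>10=0x23 ⇒ je (J)
  [9:0] imm=1022 (s10→-2) = #-2
  target = base 0x5240 + off 0x04 + 2 + imm -2 = 0x5244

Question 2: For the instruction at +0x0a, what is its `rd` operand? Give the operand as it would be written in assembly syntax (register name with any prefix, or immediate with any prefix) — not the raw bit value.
R7

[0a] 80 b7 → 0xb780
  top 6b → 0x2d → push [R]
  rd: (w>>7)&0x7=0x7 → R7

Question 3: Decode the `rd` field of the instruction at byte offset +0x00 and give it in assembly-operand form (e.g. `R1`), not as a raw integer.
off 0x00: read 9d ff as little → 0xff9d
  top 6b → 0x3f → subi [RI]
  rd: (w>>7)&0x7=0x7 → R7
  imm: (w>>0)&0x7f=0x1d → #29

R7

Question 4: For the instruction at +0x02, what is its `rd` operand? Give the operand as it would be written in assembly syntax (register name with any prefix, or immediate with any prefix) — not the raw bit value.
[02] 9e 55 → 0x559e
  op=0x559e>>10=0x15 ⇒ lsli (RI)
  [9:7] rd=3 = R3
  [6:0] imm=30 = #30

R3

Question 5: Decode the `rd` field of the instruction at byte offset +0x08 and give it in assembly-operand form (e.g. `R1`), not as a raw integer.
R7

+0x08: 80 b7 ⇒ word 0xb780 (little)
  opcode bits[15:10]=0x2d: push/R
  rd@[9:7]=0x7 ⇒ R7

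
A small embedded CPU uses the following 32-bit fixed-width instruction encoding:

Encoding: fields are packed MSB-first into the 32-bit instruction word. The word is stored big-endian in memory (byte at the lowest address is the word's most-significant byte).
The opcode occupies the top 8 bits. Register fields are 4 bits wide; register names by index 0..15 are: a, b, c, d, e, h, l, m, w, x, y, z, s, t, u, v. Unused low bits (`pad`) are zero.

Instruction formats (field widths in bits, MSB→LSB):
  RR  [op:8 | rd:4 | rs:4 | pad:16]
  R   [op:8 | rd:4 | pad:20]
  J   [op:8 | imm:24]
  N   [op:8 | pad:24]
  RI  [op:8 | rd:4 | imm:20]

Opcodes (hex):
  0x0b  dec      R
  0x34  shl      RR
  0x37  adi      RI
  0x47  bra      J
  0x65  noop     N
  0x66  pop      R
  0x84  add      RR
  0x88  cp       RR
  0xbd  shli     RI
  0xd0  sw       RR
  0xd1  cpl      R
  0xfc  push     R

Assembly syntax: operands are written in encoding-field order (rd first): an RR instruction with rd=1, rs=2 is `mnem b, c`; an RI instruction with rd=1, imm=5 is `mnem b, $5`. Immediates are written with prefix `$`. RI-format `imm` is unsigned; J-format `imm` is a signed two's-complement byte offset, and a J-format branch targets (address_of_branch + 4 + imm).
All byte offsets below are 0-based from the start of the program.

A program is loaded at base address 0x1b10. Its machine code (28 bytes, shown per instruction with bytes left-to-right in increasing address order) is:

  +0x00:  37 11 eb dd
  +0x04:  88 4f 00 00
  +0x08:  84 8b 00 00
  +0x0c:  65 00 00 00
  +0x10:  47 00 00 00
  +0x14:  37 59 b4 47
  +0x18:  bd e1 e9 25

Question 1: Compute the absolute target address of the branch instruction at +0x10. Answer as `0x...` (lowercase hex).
0x1b24

@+10  big-endian(47 00 00 00) = 0x47000000
  top 8b → 0x47 → bra [J]
  [23:0] imm=0 = $0
  target = base 0x1b10 + off 0x10 + 4 + imm 0 = 0x1b24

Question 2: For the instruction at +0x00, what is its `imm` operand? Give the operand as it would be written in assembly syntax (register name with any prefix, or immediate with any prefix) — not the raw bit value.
+0x00: 37 11 eb dd ⇒ word 0x3711ebdd (big)
  op=0x3711ebdd>>24=0x37 ⇒ adi (RI)
  rd@[23:20]=0x1 ⇒ b
  imm@[19:0]=0x1ebdd ⇒ $125917

$125917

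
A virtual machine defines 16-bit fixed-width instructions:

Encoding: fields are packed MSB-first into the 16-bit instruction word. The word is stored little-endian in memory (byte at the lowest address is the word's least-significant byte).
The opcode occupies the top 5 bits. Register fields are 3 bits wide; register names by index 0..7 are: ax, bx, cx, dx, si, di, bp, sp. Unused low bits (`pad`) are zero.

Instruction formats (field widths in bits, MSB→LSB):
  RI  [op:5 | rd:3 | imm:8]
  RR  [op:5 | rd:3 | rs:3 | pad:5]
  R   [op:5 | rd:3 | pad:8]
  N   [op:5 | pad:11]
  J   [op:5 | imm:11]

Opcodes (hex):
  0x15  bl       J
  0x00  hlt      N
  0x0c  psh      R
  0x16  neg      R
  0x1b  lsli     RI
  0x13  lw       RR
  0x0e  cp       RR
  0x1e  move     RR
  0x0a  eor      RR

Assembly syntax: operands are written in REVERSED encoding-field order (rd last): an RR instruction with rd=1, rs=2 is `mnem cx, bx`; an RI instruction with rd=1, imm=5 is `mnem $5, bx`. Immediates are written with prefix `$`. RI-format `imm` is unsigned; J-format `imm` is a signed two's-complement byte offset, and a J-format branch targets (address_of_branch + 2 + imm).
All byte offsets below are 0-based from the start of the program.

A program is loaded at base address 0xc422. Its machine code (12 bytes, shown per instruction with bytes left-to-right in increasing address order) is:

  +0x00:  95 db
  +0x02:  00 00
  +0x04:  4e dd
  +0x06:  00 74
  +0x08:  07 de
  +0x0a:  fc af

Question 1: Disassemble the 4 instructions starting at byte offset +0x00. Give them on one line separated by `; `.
off 0x00: read 95 db as little → 0xdb95
  opcode bits[15:11]=0x1b: lsli/RI
  [10:8] rd=3 = dx
  [7:0] imm=149 = $149
off 0x02: read 00 00 as little → 0x0000
  opcode bits[15:11]=0x0: hlt/N
off 0x04: read 4e dd as little → 0xdd4e
  opcode bits[15:11]=0x1b: lsli/RI
  [10:8] rd=5 = di
  [7:0] imm=78 = $78
off 0x06: read 00 74 as little → 0x7400
  opcode bits[15:11]=0xe: cp/RR
  [10:8] rd=4 = si
  [7:5] rs=0 = ax

lsli $149, dx; hlt; lsli $78, di; cp ax, si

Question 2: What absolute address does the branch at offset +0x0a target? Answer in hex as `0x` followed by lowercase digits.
[0a] fc af → 0xaffc
  opcode bits[15:11]=0x15: bl/J
  imm: (w>>0)&0x7ff=0x7fc (s11→-4) → $-4
  target = base 0xc422 + off 0x0a + 2 + imm -4 = 0xc42a

0xc42a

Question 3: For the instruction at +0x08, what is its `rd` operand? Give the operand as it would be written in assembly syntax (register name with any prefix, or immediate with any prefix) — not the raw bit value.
off 0x08: read 07 de as little → 0xde07
  top 5b → 0x1b → lsli [RI]
  [10:8] rd=6 = bp
  [7:0] imm=7 = $7

bp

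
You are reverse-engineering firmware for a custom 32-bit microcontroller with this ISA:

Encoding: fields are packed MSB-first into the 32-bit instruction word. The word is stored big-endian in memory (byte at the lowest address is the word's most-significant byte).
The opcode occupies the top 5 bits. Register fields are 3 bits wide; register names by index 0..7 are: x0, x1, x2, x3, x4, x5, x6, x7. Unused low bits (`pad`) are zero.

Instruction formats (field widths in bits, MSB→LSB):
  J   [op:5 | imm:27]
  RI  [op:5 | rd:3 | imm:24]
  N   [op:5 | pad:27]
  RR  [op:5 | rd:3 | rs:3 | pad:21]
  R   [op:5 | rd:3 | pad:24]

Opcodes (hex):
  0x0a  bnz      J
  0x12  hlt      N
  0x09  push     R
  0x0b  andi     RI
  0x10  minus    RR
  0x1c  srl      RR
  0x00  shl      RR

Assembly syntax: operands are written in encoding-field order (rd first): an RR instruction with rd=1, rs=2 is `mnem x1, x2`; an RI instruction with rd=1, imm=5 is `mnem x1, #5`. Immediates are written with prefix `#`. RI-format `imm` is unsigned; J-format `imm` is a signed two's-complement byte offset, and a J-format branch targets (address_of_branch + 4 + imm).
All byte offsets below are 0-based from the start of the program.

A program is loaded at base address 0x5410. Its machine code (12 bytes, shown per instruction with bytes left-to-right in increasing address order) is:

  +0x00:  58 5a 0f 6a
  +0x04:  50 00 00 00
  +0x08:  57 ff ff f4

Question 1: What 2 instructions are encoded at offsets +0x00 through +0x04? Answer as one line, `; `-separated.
andi x0, #5902186; bnz #0

[00] 58 5a 0f 6a → 0x585a0f6a
  op=0x585a0f6a>>27=0xb ⇒ andi (RI)
  [26:24] rd=0 = x0
  [23:0] imm=5902186 = #5902186
[04] 50 00 00 00 → 0x50000000
  op=0x50000000>>27=0xa ⇒ bnz (J)
  [26:0] imm=0 = #0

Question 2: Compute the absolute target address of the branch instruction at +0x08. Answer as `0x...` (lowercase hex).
+0x08: 57 ff ff f4 ⇒ word 0x57fffff4 (big)
  top 5b → 0xa → bnz [J]
  imm@[26:0]=0x7fffff4 (s27→-12) ⇒ #-12
  target = base 0x5410 + off 0x08 + 4 + imm -12 = 0x5410

0x5410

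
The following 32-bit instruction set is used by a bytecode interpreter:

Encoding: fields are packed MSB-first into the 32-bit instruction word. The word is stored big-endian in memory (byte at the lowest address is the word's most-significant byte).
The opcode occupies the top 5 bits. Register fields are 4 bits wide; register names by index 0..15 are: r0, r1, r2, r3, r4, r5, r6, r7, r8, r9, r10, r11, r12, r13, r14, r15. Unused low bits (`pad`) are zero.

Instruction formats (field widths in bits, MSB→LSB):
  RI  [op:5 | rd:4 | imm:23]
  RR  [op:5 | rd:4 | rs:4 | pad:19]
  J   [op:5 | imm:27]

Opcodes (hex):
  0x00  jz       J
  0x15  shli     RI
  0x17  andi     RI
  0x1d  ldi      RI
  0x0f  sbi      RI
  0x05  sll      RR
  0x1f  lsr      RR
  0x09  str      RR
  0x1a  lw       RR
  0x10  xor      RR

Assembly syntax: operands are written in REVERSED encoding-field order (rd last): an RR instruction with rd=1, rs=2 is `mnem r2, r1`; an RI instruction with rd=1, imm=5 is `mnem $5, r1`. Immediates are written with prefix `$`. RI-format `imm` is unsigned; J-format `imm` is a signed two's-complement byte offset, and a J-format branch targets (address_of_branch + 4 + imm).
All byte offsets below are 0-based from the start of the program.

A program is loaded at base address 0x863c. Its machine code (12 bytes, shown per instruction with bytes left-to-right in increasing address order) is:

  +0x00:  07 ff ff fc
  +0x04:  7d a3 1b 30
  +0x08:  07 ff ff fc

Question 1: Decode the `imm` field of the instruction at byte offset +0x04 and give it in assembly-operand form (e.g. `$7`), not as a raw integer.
$2300720

off 0x04: read 7d a3 1b 30 as big → 0x7da31b30
  top 5b → 0xf → sbi [RI]
  rd: (w>>23)&0xf=0xb → r11
  imm: (w>>0)&0x7fffff=0x231b30 → $2300720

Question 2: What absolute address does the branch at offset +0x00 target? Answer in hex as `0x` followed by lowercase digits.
0x863c

+0x00: 07 ff ff fc ⇒ word 0x07fffffc (big)
  opcode bits[31:27]=0x0: jz/J
  imm: (w>>0)&0x7ffffff=0x7fffffc (s27→-4) → $-4
  target = base 0x863c + off 0x00 + 4 + imm -4 = 0x863c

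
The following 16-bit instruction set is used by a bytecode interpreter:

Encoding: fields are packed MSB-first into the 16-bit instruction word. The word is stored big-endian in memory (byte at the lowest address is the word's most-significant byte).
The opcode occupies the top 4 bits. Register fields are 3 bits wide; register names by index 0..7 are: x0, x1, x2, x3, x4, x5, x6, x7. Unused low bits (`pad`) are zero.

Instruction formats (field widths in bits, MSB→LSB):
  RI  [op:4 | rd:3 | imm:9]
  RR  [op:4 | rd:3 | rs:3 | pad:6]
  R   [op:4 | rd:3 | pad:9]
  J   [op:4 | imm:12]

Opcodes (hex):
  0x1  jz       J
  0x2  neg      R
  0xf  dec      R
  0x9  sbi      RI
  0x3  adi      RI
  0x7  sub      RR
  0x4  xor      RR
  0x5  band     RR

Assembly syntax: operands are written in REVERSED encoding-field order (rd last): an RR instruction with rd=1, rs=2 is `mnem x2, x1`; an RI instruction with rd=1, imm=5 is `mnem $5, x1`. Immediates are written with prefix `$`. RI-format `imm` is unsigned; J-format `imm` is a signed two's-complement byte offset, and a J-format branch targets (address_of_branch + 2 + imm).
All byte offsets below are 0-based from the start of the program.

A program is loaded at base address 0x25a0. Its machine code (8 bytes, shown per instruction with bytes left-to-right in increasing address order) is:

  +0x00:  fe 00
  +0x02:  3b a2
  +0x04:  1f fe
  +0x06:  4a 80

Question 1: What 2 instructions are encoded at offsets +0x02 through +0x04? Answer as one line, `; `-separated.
@+02  big-endian(3b a2) = 0x3ba2
  op=0x3ba2>>12=0x3 ⇒ adi (RI)
  [11:9] rd=5 = x5
  [8:0] imm=418 = $418
@+04  big-endian(1f fe) = 0x1ffe
  op=0x1ffe>>12=0x1 ⇒ jz (J)
  [11:0] imm=4094 (s12→-2) = $-2

adi $418, x5; jz $-2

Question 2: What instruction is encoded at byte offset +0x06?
[06] 4a 80 → 0x4a80
  top 4b → 0x4 → xor [RR]
  [11:9] rd=5 = x5
  [8:6] rs=2 = x2

xor x2, x5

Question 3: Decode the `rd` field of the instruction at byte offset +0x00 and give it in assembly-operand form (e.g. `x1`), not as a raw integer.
x7

@+00  big-endian(fe 00) = 0xfe00
  opcode bits[15:12]=0xf: dec/R
  [11:9] rd=7 = x7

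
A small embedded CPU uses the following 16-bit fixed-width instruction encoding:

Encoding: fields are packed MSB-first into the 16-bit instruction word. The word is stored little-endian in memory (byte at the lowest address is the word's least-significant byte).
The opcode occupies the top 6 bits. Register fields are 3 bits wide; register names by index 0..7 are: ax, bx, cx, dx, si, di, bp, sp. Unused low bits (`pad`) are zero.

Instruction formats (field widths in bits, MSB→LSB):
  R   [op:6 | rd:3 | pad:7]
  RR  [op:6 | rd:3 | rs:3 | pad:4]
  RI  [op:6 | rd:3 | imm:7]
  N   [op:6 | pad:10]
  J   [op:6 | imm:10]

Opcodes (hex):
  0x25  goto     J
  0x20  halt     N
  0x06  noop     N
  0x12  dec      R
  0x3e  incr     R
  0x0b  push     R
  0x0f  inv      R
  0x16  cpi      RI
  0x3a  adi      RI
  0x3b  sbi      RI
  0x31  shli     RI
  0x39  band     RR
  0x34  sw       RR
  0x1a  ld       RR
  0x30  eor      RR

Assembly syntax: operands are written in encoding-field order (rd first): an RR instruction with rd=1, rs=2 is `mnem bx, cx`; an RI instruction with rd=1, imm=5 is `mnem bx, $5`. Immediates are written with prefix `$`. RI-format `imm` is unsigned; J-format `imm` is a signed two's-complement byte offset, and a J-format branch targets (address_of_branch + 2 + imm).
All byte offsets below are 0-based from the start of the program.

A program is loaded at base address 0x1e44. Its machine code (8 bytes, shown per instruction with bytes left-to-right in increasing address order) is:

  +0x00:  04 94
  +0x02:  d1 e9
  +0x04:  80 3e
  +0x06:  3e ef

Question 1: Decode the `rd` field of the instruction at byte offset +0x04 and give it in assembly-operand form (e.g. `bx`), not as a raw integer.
off 0x04: read 80 3e as little → 0x3e80
  opcode bits[15:10]=0xf: inv/R
  rd: (w>>7)&0x7=0x5 → di

di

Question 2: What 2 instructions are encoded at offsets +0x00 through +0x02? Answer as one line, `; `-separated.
goto $4; adi dx, $81

[00] 04 94 → 0x9404
  op=0x9404>>10=0x25 ⇒ goto (J)
  [9:0] imm=4 = $4
[02] d1 e9 → 0xe9d1
  op=0xe9d1>>10=0x3a ⇒ adi (RI)
  [9:7] rd=3 = dx
  [6:0] imm=81 = $81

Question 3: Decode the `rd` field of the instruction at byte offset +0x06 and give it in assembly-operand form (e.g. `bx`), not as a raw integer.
+0x06: 3e ef ⇒ word 0xef3e (little)
  top 6b → 0x3b → sbi [RI]
  rd: (w>>7)&0x7=0x6 → bp
  imm: (w>>0)&0x7f=0x3e → $62

bp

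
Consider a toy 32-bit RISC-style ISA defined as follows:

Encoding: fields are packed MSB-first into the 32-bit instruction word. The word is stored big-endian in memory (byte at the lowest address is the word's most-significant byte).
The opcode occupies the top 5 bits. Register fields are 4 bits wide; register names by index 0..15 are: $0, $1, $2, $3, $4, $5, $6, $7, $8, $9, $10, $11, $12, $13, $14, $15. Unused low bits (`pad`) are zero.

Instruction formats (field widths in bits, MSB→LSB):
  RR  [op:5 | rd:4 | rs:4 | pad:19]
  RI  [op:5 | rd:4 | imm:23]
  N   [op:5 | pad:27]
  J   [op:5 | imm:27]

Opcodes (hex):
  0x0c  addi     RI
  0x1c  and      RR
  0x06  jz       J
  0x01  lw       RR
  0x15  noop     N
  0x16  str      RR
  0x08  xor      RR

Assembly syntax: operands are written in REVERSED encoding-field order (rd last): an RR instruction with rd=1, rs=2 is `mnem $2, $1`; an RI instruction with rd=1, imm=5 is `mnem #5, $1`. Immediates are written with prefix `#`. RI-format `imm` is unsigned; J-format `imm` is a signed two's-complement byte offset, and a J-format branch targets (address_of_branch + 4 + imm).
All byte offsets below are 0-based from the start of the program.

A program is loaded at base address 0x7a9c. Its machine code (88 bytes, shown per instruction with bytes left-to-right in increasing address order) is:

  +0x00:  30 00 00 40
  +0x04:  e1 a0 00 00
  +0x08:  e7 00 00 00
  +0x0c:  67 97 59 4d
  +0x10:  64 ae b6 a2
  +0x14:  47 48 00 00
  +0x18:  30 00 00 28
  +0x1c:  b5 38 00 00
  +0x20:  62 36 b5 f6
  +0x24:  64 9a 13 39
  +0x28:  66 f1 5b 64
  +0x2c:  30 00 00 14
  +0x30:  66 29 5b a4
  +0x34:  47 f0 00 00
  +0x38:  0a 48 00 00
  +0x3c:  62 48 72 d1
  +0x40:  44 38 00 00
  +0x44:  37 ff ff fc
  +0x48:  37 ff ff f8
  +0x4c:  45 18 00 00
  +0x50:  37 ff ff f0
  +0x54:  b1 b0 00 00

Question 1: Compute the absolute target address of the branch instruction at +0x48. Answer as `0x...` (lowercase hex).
0x7ae0

off 0x48: read 37 ff ff f8 as big → 0x37fffff8
  op=0x37fffff8>>27=0x6 ⇒ jz (J)
  imm@[26:0]=0x7fffff8 (s27→-8) ⇒ #-8
  target = base 0x7a9c + off 0x48 + 4 + imm -8 = 0x7ae0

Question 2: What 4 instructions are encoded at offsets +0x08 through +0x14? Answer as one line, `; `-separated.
off 0x08: read e7 00 00 00 as big → 0xe7000000
  top 5b → 0x1c → and [RR]
  [26:23] rd=14 = $14
  [22:19] rs=0 = $0
off 0x0c: read 67 97 59 4d as big → 0x6797594d
  top 5b → 0xc → addi [RI]
  [26:23] rd=15 = $15
  [22:0] imm=1530189 = #1530189
off 0x10: read 64 ae b6 a2 as big → 0x64aeb6a2
  top 5b → 0xc → addi [RI]
  [26:23] rd=9 = $9
  [22:0] imm=3061410 = #3061410
off 0x14: read 47 48 00 00 as big → 0x47480000
  top 5b → 0x8 → xor [RR]
  [26:23] rd=14 = $14
  [22:19] rs=9 = $9

and $0, $14; addi #1530189, $15; addi #3061410, $9; xor $9, $14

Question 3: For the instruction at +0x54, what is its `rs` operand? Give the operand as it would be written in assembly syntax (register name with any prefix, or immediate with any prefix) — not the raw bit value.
$6

+0x54: b1 b0 00 00 ⇒ word 0xb1b00000 (big)
  top 5b → 0x16 → str [RR]
  rd@[26:23]=0x3 ⇒ $3
  rs@[22:19]=0x6 ⇒ $6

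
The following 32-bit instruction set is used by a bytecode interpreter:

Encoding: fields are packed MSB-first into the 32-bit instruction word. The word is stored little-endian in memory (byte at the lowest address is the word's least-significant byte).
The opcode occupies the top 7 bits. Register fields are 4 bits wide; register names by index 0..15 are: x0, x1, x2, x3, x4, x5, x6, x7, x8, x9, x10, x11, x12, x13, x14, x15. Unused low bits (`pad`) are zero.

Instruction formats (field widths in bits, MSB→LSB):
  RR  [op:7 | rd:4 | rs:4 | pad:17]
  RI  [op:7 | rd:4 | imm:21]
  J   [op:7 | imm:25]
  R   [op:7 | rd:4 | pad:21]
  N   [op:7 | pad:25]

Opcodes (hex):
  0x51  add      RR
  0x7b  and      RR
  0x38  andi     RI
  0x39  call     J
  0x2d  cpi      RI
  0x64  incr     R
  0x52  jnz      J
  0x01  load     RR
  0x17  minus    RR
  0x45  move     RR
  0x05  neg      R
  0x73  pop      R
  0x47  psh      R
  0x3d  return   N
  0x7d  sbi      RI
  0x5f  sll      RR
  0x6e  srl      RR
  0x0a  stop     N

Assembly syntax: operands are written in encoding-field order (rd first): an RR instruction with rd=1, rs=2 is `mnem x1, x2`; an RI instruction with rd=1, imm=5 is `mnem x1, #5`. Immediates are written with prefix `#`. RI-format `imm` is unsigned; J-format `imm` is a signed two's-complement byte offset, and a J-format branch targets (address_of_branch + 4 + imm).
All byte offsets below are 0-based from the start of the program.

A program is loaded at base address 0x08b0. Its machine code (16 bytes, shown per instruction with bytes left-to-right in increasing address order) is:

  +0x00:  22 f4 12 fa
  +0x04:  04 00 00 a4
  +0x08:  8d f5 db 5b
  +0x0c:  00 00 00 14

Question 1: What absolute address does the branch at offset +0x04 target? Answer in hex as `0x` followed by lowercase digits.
[04] 04 00 00 a4 → 0xa4000004
  top 7b → 0x52 → jnz [J]
  imm: (w>>0)&0x1ffffff=0x4 → #4
  target = base 0x08b0 + off 0x04 + 4 + imm 4 = 0x08bc

0x08bc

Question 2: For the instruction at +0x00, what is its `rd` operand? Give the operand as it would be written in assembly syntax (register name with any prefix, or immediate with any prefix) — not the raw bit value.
off 0x00: read 22 f4 12 fa as little → 0xfa12f422
  top 7b → 0x7d → sbi [RI]
  rd@[24:21]=0x0 ⇒ x0
  imm@[20:0]=0x12f422 ⇒ #1242146

x0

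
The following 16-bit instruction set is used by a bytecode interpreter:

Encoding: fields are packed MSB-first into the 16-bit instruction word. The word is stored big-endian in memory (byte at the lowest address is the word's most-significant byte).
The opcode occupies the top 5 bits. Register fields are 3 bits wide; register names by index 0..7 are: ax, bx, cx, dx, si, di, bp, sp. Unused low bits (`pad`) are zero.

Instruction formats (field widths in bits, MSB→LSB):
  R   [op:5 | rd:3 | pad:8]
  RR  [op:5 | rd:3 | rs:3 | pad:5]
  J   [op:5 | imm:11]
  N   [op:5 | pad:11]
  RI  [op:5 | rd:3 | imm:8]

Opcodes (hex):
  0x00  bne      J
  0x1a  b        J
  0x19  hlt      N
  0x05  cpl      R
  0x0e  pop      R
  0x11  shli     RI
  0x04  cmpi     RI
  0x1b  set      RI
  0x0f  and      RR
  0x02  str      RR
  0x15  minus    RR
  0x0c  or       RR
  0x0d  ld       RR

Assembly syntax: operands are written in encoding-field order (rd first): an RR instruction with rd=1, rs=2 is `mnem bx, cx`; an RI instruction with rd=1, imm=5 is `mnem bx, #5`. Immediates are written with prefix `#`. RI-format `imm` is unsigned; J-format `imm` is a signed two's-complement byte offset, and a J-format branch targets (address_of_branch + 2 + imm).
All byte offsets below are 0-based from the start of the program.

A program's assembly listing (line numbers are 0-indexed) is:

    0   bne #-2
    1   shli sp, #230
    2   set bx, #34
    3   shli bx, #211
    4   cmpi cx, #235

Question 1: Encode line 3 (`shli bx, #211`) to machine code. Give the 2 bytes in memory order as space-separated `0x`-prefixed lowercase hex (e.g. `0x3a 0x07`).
3. shli fields op=0x11:5|rd=1:3|imm=211:8 → word 89d3h → 89 d3

0x89 0xd3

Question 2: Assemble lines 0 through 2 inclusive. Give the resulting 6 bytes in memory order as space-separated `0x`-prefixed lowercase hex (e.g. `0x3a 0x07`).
0x07 0xfe 0x8f 0xe6 0xd9 0x22

0. bne fields op=0x0:5|imm=-2:11 → word 07feh → 07 fe
1. shli fields op=0x11:5|rd=7:3|imm=230:8 → word 8fe6h → 8f e6
2. set fields op=0x1b:5|rd=1:3|imm=34:8 → word d922h → d9 22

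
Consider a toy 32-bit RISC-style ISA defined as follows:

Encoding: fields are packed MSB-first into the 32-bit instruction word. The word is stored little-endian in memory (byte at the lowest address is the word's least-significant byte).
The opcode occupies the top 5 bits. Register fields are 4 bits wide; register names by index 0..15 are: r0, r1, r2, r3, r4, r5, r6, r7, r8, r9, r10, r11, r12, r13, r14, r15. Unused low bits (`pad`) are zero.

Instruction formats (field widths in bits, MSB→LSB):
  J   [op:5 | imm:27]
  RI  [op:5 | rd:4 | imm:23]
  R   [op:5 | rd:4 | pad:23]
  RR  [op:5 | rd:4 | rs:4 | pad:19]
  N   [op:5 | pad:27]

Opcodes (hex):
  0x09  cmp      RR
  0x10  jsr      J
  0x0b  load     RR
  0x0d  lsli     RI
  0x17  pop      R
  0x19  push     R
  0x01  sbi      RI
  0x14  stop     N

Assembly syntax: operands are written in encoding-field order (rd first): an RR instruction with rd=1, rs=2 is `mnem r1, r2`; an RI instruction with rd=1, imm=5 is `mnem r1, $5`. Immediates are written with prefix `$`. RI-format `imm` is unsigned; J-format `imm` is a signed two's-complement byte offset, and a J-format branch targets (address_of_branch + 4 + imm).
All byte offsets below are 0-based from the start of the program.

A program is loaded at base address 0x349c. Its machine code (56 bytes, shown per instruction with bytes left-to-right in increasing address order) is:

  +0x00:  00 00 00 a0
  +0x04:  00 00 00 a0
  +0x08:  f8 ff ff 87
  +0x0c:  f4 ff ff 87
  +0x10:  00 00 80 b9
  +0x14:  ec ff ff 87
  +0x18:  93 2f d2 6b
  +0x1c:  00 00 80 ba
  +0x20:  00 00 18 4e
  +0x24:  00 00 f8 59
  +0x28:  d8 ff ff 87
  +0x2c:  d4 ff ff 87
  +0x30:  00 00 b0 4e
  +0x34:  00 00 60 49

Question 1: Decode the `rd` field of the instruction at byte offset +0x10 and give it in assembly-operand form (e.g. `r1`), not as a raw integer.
r3

[10] 00 00 80 b9 → 0xb9800000
  top 5b → 0x17 → pop [R]
  rd: (w>>23)&0xf=0x3 → r3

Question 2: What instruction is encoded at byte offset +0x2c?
off 0x2c: read d4 ff ff 87 as little → 0x87ffffd4
  top 5b → 0x10 → jsr [J]
  imm: (w>>0)&0x7ffffff=0x7ffffd4 (s27→-44) → $-44

jsr $-44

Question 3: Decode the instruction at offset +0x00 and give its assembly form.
stop

+0x00: 00 00 00 a0 ⇒ word 0xa0000000 (little)
  op=0xa0000000>>27=0x14 ⇒ stop (N)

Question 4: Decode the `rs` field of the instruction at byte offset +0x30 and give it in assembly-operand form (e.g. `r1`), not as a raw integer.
+0x30: 00 00 b0 4e ⇒ word 0x4eb00000 (little)
  opcode bits[31:27]=0x9: cmp/RR
  [26:23] rd=13 = r13
  [22:19] rs=6 = r6

r6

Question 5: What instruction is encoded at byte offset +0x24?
off 0x24: read 00 00 f8 59 as little → 0x59f80000
  opcode bits[31:27]=0xb: load/RR
  rd@[26:23]=0x3 ⇒ r3
  rs@[22:19]=0xf ⇒ r15

load r3, r15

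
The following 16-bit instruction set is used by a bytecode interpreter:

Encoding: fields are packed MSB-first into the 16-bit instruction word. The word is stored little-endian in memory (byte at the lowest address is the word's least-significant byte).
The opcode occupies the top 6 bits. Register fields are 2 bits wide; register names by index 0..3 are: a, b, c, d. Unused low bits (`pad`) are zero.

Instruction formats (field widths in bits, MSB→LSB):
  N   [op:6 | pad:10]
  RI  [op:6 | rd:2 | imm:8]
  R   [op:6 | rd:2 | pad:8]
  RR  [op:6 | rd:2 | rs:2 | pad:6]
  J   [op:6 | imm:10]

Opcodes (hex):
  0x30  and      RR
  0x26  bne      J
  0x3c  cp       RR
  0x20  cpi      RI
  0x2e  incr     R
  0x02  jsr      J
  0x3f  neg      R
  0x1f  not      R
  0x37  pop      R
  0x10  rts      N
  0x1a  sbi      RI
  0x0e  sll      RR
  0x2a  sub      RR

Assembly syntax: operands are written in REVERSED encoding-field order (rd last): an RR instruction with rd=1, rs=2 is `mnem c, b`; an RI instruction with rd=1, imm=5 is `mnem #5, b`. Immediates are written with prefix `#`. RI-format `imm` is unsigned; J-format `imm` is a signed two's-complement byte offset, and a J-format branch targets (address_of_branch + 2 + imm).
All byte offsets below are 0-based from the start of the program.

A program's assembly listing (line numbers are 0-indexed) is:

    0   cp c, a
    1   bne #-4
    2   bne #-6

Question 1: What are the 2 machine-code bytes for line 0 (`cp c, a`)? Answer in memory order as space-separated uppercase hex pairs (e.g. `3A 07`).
0. cp fields op=0x3c:6|rd=0:2|rs=2:2|pad=0:6 → word f080h → 80 f0

80 F0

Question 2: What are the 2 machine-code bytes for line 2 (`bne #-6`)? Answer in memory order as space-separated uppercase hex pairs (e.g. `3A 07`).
2. bne fields op=0x26:6|imm=-6:10 → word 9bfah → fa 9b

FA 9B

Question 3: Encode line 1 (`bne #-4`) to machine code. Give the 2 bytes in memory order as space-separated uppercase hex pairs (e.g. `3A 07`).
FC 9B

line 1 (bne): pack op=0x26:6|imm=-4:10 = 0x9bfc; little→ fc 9b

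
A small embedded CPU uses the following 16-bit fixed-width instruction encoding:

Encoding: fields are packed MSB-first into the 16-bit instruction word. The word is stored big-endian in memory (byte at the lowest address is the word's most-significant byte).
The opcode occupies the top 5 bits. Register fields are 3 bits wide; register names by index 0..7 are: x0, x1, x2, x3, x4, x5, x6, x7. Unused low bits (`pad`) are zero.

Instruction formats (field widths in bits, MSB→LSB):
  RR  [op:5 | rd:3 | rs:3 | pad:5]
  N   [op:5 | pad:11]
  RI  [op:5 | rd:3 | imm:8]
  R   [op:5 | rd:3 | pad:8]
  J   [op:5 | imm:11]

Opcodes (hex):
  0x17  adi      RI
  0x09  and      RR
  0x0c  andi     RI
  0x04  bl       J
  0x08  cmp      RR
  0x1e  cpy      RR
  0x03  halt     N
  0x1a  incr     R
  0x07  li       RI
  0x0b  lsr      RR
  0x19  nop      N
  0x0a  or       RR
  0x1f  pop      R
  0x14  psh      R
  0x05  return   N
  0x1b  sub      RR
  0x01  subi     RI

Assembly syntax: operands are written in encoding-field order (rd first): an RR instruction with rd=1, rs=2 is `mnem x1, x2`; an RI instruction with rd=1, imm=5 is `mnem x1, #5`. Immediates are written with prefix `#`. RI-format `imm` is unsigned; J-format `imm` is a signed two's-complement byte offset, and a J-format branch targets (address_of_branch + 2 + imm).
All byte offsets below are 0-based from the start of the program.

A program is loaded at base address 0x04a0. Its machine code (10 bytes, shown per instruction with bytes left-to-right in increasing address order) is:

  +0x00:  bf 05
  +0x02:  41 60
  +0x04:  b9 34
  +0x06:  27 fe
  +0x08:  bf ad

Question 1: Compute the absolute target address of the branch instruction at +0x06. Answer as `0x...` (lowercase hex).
off 0x06: read 27 fe as big → 0x27fe
  op=0x27fe>>11=0x4 ⇒ bl (J)
  imm: (w>>0)&0x7ff=0x7fe (s11→-2) → #-2
  target = base 0x04a0 + off 0x06 + 2 + imm -2 = 0x04a6

0x04a6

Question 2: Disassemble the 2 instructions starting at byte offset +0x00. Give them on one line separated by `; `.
adi x7, #5; cmp x1, x3

[00] bf 05 → 0xbf05
  op=0xbf05>>11=0x17 ⇒ adi (RI)
  rd@[10:8]=0x7 ⇒ x7
  imm@[7:0]=0x5 ⇒ #5
[02] 41 60 → 0x4160
  op=0x4160>>11=0x8 ⇒ cmp (RR)
  rd@[10:8]=0x1 ⇒ x1
  rs@[7:5]=0x3 ⇒ x3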